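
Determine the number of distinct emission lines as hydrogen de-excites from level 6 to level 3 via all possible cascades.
6

The electron can occupy levels n = 3, 4, ..., 6 during de-excitation — that is m = 6 - 3 + 1 = 4 distinct levels.

The number of distinct spectral lines equals the number of ways to choose 2 of these m levels (each pair gives one possible emission transition):

Number of lines = m(m-1)/2 = 4×3/2 = 6

These correspond to all possible transitions between the 4 levels:
6 → 5, 6 → 4, 6 → 3, 5 → 4, 5 → 3, 4 → 3

Each transition produces a photon with a unique energy (and thus wavelength). This count does not depend on Z.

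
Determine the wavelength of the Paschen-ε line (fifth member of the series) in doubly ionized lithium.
106.0381 nm

The lines of a series are numbered from the longest wavelength (smallest ΔE) outward; the fifth line is the transition from n = n_f + 5 to n_f.
The Paschen series has all transitions ending at n_f = 3.

For Li²⁺ (Z = 3), the fifth line (ε-line) is the jump from n = 8 to n = 3:
E_8 = -13.6057 × 3² / 8² = -1.9133016 eV
E_3 = -13.6057 × 3² / 3² = -13.6057000 eV
ΔE = E_8 - E_3 = 11.6923984 eV

λ = hc/E = 1239.84 eV·nm / 11.6923984 eV
λ = 106.0381 nm

This is the ε-line of the Paschen series in Li²⁺.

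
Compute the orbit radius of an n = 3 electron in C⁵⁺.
0.079377 nm (or 0.793766 Å)

The Bohr radius formula is:
r_n = n² a₀ / Z

where a₀ = 0.052917721 nm is the Bohr radius.

For C⁵⁺ (Z = 6) at n = 3:
r_3 = 3² × 0.052917721 nm / 6
r_3 = 9 × 0.052917721 nm / 6
r_3 = 0.4762595 nm / 6
r_3 = 0.079377 nm

The electron orbits at approximately 0.079377 nm from the nucleus.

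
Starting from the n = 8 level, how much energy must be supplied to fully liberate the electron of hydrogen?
0.213 eV

The ionization energy is the energy needed to remove the electron completely (n → ∞).

For hydrogen, E_n = -13.6057 eV / n².

At n = 8: E_8 = -13.6057 / 8² = -0.212589 eV
At n = ∞: E_∞ = 0 eV

Ionization energy = E_∞ - E_8 = 0 - (-0.212589) = 0.212589 eV
Ionization energy ≈ 0.213 eV

This is also called the binding energy of the electron in state n = 8.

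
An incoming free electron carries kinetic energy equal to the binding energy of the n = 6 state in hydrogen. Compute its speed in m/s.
3.646e+05 m/s (or 0.121623% of c)

The binding energy at n = 6 for hydrogen is:
E_6 = -13.6057/6² = -0.37793611 eV
|E_6| = 0.37793611 eV

Convert to Joules:
KE = 0.37793611 eV × (1.602177 × 10⁻¹⁹ J/eV) = 6.05521e-20 J

Using KE = ½mv²:
v = √(2·KE/m_e)
v = √(2 × 6.05521e-20 J / 9.10938 × 10⁻³¹ kg)
v = 3.646e+05 m/s

This is approximately 0.121623% the speed of light.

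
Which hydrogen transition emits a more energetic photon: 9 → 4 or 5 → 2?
5 → 2

Calculate the energy for each transition:

Transition 9 → 4:
ΔE₁ = |E_4 - E_9| = |-13.6057/4² - (-13.6057/9²)|
ΔE₁ = |-0.8503562500 - (-0.1679716049)| = 0.6823846 eV

Transition 5 → 2:
ΔE₂ = |E_2 - E_5| = |-13.6057/2² - (-13.6057/5²)|
ΔE₂ = |-3.4014250000 - (-0.5442280000)| = 2.8571970 eV

Since 2.8571970 eV > 0.6823846 eV, the transition 5 → 2 emits the more energetic photon.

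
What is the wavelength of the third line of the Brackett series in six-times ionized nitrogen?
44.182552 nm

The lines of a series are numbered from the longest wavelength (smallest ΔE) outward; the third line is the transition from n = n_f + 3 to n_f.
The Brackett series has all transitions ending at n_f = 4.

For N⁶⁺ (Z = 7), the third line (γ-line) is the jump from n = 7 to n = 4:
E_7 = -13.6057 × 7² / 7² = -13.60570000 eV
E_4 = -13.6057 × 7² / 4² = -41.66745625 eV
ΔE = E_7 - E_4 = 28.06175625 eV

λ = hc/E = 1239.84 eV·nm / 28.06175625 eV
λ = 44.182552 nm

This is the γ-line of the Brackett series in N⁶⁺.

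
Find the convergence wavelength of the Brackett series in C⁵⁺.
40.501 nm

The series limit corresponds to the transition from n = ∞ to n = 4.
This is the highest energy (shortest wavelength) transition in the Brackett series.

E_∞ = 0 eV
E_4 = -13.6057 × 6² / 4² = -30.61283 eV

Energy at series limit:
ΔE = E_∞ - E_4 = 0 - (-30.61283) = 30.61283 eV
λ = hc/E = 1239.84 eV·nm / 30.61283 eV = 40.501 nm

This energy equals the ionization energy from the n = 4 state of C⁵⁺.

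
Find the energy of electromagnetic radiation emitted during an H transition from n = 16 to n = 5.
0.491 eV

The energy levels are E_n = -13.6057 eV / n².

Energy at n = 16: E_16 = -13.6057 / 16² = -0.053147 eV
Energy at n = 5: E_5 = -13.6057 / 5² = -0.544228 eV

For emission (electron falling to lower state), the photon energy is:
E_photon = E_16 - E_5 = |-0.053147 - (-0.544228)|
E_photon = 0.491 eV

This energy is carried away by the emitted photon.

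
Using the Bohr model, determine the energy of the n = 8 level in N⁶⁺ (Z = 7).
-10.41686 eV

For hydrogen-like ions, the energy levels scale with Z²:
E_n = -13.6057 Z² / n² eV

For N⁶⁺ (Z = 7) at n = 8:
E_8 = -13.6057 × 7² / 8²
E_8 = -13.6057 × 49 / 64
E_8 = -666.6793 / 64
E_8 = -10.41686 eV

The energy is 49 times more negative than hydrogen at the same n due to the stronger nuclear charge.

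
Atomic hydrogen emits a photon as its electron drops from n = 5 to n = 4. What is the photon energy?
0.306 eV

The energy levels are E_n = -13.6057 eV / n².

Energy at n = 5: E_5 = -13.6057 / 5² = -0.544228 eV
Energy at n = 4: E_4 = -13.6057 / 4² = -0.850356 eV

For emission (electron falling to lower state), the photon energy is:
E_photon = E_5 - E_4 = |-0.544228 - (-0.850356)|
E_photon = 0.306 eV

This energy is carried away by the emitted photon.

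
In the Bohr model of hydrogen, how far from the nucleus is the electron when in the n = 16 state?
13.54694 nm (or 135.46936 Å)

The Bohr radius formula is:
r_n = n² a₀ / Z

where a₀ = 0.05291772 nm is the Bohr radius.

For H (Z = 1) at n = 16:
r_16 = 16² × 0.05291772 nm / 1
r_16 = 256 × 0.05291772 nm / 1
r_16 = 13.546936 nm / 1
r_16 = 13.54694 nm

The electron orbits at approximately 13.54694 nm from the nucleus.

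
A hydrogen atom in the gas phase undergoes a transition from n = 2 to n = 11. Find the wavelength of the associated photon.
376.97 nm

First, find the transition energy using E_n = -13.6057 / n² eV:
E_2 = -13.6057 / 2² = -3.401425 eV
E_11 = -13.6057 / 11² = -0.112444 eV

Photon energy: |ΔE| = |E_11 - E_2| = 3.288981 eV

Convert to wavelength using E = hc/λ with hc = 1239.84 eV·nm:
λ = hc/E = 1239.84 eV·nm / 3.288981 eV
λ = 376.97 nm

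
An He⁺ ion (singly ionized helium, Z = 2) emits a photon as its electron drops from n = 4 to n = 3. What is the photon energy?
2.645553 eV

The energy levels are E_n = -13.6057 Z² eV / n².

Energy at n = 4: E_4 = -13.6057 × 2² / 4² = -3.401425000 eV
Energy at n = 3: E_3 = -13.6057 × 2² / 3² = -6.046977778 eV

For emission (electron falling to lower state), the photon energy is:
E_photon = E_4 - E_3 = |-3.401425000 - (-6.046977778)|
E_photon = 2.645553 eV

This energy is carried away by the emitted photon.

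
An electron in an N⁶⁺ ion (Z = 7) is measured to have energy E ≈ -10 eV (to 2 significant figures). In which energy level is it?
n = 8

The exact energy levels follow E_n = -13.6057 Z² / n² eV with Z = 7.

The measured value (-10 eV) is reported to only 2 significant figures, so we must test candidate n values and see which one matches to that precision.

Candidate energies:
  n = 6:  E = -13.6057 × 7² / 6² = -18.51887 eV
  n = 7:  E = -13.6057 × 7² / 7² = -13.60570 eV
  n = 8:  E = -13.6057 × 7² / 8² = -10.41686 eV  ← matches
  n = 9:  E = -13.6057 × 7² / 9² = -8.23061 eV
  n = 10:  E = -13.6057 × 7² / 10² = -6.66679 eV

Checking against the measurement of -10 eV (2 sig figs), only n = 8 agrees:
E_8 = -10.41686 eV, which rounds to -10 eV ✓

Therefore n = 8.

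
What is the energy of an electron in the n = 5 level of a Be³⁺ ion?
-8.707648 eV

For hydrogen-like ions, the energy levels scale with Z²:
E_n = -13.6057 Z² / n² eV

For Be³⁺ (Z = 4) at n = 5:
E_5 = -13.6057 × 4² / 5²
E_5 = -13.6057 × 16 / 25
E_5 = -217.6912 / 25
E_5 = -8.707648 eV

The energy is 16 times more negative than hydrogen at the same n due to the stronger nuclear charge.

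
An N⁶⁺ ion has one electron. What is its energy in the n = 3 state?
-74.075 eV

For hydrogen-like ions, the energy levels scale with Z²:
E_n = -13.6057 Z² / n² eV

For N⁶⁺ (Z = 7) at n = 3:
E_3 = -13.6057 × 7² / 3²
E_3 = -13.6057 × 49 / 9
E_3 = -666.6793 / 9
E_3 = -74.075 eV

The energy is 49 times more negative than hydrogen at the same n due to the stronger nuclear charge.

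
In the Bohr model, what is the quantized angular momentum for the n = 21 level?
2.2146e-33 J·s (or 21ℏ)

In the Bohr model, angular momentum is quantized:
L = nℏ

where ℏ = h/(2π) = 1.054572e-34 J·s

For n = 21:
L = 21 × 1.054572e-34 J·s
L = 2.2146e-33 J·s

This can also be written as L = 21ℏ.
The angular momentum is an integer multiple of the reduced Planck constant.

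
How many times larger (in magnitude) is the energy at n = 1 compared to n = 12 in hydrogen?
144.00000

Using E_n = -13.6057 Z² / n² eV with Z = 1:

E_1 = -13.6057 / 1² = -13.6057 / 1 = -13.60570000000 eV
E_12 = -13.6057 / 12² = -13.6057 / 144 = -0.09448402778 eV

The ratio is:
E_1/E_12 = (-13.60570000000) / (-0.09448402778)
E_1/E_12 = (-13.6057/1) / (-13.6057/144)
E_1/E_12 = 144/1
E_1/E_12 = 144.00000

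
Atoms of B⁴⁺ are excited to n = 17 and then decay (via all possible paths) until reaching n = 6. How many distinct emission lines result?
66

The electron can occupy levels n = 6, 7, ..., 17 during de-excitation — that is m = 17 - 6 + 1 = 12 distinct levels.

The number of distinct spectral lines equals the number of ways to choose 2 of these m levels (each pair gives one possible emission transition):

Number of lines = m(m-1)/2 = 12×11/2 = 66

These correspond to all possible transitions between the 12 levels:
17 → 16, 17 → 15, 17 → 14, 17 → 13, 17 → 12, 17 → 11, 17 → 10, 17 → 9...

Each transition produces a photon with a unique energy (and thus wavelength). This count does not depend on Z.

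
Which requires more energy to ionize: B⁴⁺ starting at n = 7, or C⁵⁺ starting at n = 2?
C⁵⁺ at n = 2 (E = -122.451 eV)

Using E_n = -13.6057 Z² / n² eV:

B⁴⁺ (Z = 5) at n = 7:
E = -13.6057 × 5² / 7² = -13.6057 × 25 / 49 = -6.941684 eV

C⁵⁺ (Z = 6) at n = 2:
E = -13.6057 × 6² / 2² = -13.6057 × 36 / 4 = -122.451300 eV

Since -122.451300 eV < -6.941684 eV,
C⁵⁺ at n = 2 is more tightly bound (requires more energy to ionize).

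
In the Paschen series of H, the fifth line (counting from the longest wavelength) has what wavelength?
954.34 nm

The lines of a series are numbered from the longest wavelength (smallest ΔE) outward; the fifth line is the transition from n = n_f + 5 to n_f.
The Paschen series has all transitions ending at n_f = 3.

For H, the fifth line (ε-line) is the jump from n = 8 to n = 3:
E_8 = -13.6057 / 8² = -0.212589 eV
E_3 = -13.6057 / 3² = -1.511744 eV
ΔE = E_8 - E_3 = 1.299155 eV

λ = hc/E = 1239.84 eV·nm / 1.299155 eV
λ = 954.34 nm

This is the ε-line of the Paschen series in H.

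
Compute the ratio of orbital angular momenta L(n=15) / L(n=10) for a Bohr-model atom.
1.50000

In the Bohr model, L_n = nℏ, so the ratio is purely the ratio of quantum numbers:

L_15/L_10 = 15ℏ / 10ℏ = 15/10 = 1.50000

The angular momentum scales linearly with n.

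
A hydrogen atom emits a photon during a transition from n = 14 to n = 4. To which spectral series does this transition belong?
Brackett series

The spectral series in hydrogen are named based on the final (lower) energy level:
- Lyman series: n_final = 1 (ultraviolet)
- Balmer series: n_final = 2 (visible/near-UV)
- Paschen series: n_final = 3 (infrared)
- Brackett series: n_final = 4 (infrared)
- Pfund series: n_final = 5 (far infrared)

Since this transition ends at n = 4, it belongs to the Brackett series.

For reference, this 14 → 4 line has photon energy
ΔE = 13.6057 eV × (1/4² - 1/14²) = 0.78093941327 eV,
corresponding to wavelength λ = hc/ΔE = 1239.84 eV·nm / 0.78093941327 eV = 1587.62636 nm in the infrared region.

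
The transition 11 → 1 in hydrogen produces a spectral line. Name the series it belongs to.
Lyman series

The spectral series in hydrogen are named based on the final (lower) energy level:
- Lyman series: n_final = 1 (ultraviolet)
- Balmer series: n_final = 2 (visible/near-UV)
- Paschen series: n_final = 3 (infrared)
- Brackett series: n_final = 4 (infrared)
- Pfund series: n_final = 5 (far infrared)

Since this transition ends at n = 1, it belongs to the Lyman series.

For reference, this 11 → 1 line has photon energy
ΔE = 13.6057 eV × (1/1² - 1/11²) = 13.493256 eV,
corresponding to wavelength λ = hc/ΔE = 1239.84 eV·nm / 13.493256 eV = 91.8859 nm in the ultraviolet region.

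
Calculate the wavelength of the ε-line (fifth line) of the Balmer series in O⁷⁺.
6.2017 nm

The lines of a series are numbered from the longest wavelength (smallest ΔE) outward; the fifth line is the transition from n = n_f + 5 to n_f.
The Balmer series has all transitions ending at n_f = 2.

For O⁷⁺ (Z = 8), the fifth line (ε-line) is the jump from n = 7 to n = 2:
E_7 = -13.6057 × 8² / 7² = -17.770710 eV
E_2 = -13.6057 × 8² / 2² = -217.691200 eV
ΔE = E_7 - E_2 = 199.920490 eV

λ = hc/E = 1239.84 eV·nm / 199.920490 eV
λ = 6.2017 nm

This is the ε-line of the Balmer series in O⁷⁺.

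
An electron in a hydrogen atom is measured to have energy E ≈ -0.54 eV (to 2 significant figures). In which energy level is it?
n = 5

The exact energy levels follow E_n = -13.6057 eV / n².

The measured value (-0.54 eV) is reported to only 2 significant figures, so we must test candidate n values and see which one matches to that precision.

Candidate energies:
  n = 3:  E = -13.6057/3² = -1.51174 eV
  n = 4:  E = -13.6057/4² = -0.85036 eV
  n = 5:  E = -13.6057/5² = -0.54423 eV  ← matches
  n = 6:  E = -13.6057/6² = -0.37794 eV
  n = 7:  E = -13.6057/7² = -0.27767 eV

Checking against the measurement of -0.54 eV (2 sig figs), only n = 5 agrees:
E_5 = -0.54423 eV, which rounds to -0.54 eV ✓

Therefore n = 5.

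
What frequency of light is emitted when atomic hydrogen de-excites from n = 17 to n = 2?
8.11078e+14 Hz

First, find the transition energy:
E_17 = -13.6057 / 17² = -0.04707855 eV
E_2 = -13.6057 / 2² = -3.40142500 eV
|ΔE| = |E_2 - E_17| = 3.35434645 eV

Convert to Joules: E = 3.35434645 eV × (1.602177 × 10⁻¹⁹ J/eV) = 5.3742567e-19 J

Using E = hf:
f = E/h = 5.3742567e-19 J / (6.62607 × 10⁻³⁴ J·s)
f = 8.11078e+14 Hz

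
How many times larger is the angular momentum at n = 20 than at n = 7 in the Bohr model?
2.857143

In the Bohr model, L_n = nℏ, so the ratio is purely the ratio of quantum numbers:

L_20/L_7 = 20ℏ / 7ℏ = 20/7 = 2.857143

The angular momentum scales linearly with n.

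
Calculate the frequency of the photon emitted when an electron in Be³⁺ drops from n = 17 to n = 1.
5.24554e+16 Hz

First, find the transition energy:
E_17 = -13.6057 × 4² / 17² = -0.753257 eV
E_1 = -13.6057 × 4² / 1² = -217.691200 eV
|ΔE| = |E_1 - E_17| = 216.937943 eV

Convert to Joules: E = 216.937943 eV × (1.602177 × 10⁻¹⁹ J/eV) = 3.4757298e-17 J

Using E = hf:
f = E/h = 3.4757298e-17 J / (6.62607 × 10⁻³⁴ J·s)
f = 5.24554e+16 Hz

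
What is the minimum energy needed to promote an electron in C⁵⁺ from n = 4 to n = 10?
25.714773 eV

The energy levels of a hydrogen-like atom are E_n = -13.6057 Z² eV / n².

Energy at n = 4: E_4 = -13.6057 × 6² / 4² = -30.612825000 eV
Energy at n = 10: E_10 = -13.6057 × 6² / 10² = -4.898052000 eV

The excitation energy is the difference:
ΔE = E_10 - E_4
ΔE = -4.898052000 - (-30.612825000)
ΔE = 25.714773 eV

Since this is positive, energy must be absorbed (photon absorption).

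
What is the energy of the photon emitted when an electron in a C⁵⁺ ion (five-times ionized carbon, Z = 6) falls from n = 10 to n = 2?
117.553 eV

The energy levels are E_n = -13.6057 Z² eV / n².

Energy at n = 10: E_10 = -13.6057 × 6² / 10² = -4.898052 eV
Energy at n = 2: E_2 = -13.6057 × 6² / 2² = -122.451300 eV

For emission (electron falling to lower state), the photon energy is:
E_photon = E_10 - E_2 = |-4.898052 - (-122.451300)|
E_photon = 117.553 eV

This energy is carried away by the emitted photon.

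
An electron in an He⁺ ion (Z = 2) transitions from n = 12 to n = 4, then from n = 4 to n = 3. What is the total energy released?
5.669 eV

The energy levels of He⁺ are E_n = -13.6057 × 2² / n² eV.

First transition (12 → 4):
ΔE₁ = |E_4 - E_12|
ΔE₁ = |-3.401425000 - (-0.377936111)| = 3.023489 eV

Second transition (4 → 3):
ΔE₂ = |E_3 - E_4|
ΔE₂ = |-6.046977778 - (-3.401425000)| = 2.645553 eV

Total energy released:
E_total = ΔE₁ + ΔE₂ = 3.023489 + 2.645553 = 5.669 eV

Note: This equals the direct transition 12 → 3: 5.669 eV ✓
Energy is conserved regardless of the path taken.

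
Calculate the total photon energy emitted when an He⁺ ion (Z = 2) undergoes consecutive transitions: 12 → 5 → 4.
3.023489 eV

The energy levels of He⁺ are E_n = -13.6057 × 2² / n² eV.

First transition (12 → 5):
ΔE₁ = |E_5 - E_12|
ΔE₁ = |-2.176912000000 - (-0.377936111111)| = 1.798975889 eV

Second transition (5 → 4):
ΔE₂ = |E_4 - E_5|
ΔE₂ = |-3.401425000000 - (-2.176912000000)| = 1.224513000 eV

Total energy released:
E_total = ΔE₁ + ΔE₂ = 1.798975889 + 1.224513000 = 3.023489 eV

Note: This equals the direct transition 12 → 4: 3.023489 eV ✓
Energy is conserved regardless of the path taken.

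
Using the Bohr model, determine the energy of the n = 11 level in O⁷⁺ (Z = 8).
-7.19640 eV

For hydrogen-like ions, the energy levels scale with Z²:
E_n = -13.6057 Z² / n² eV

For O⁷⁺ (Z = 8) at n = 11:
E_11 = -13.6057 × 8² / 11²
E_11 = -13.6057 × 64 / 121
E_11 = -870.7648 / 121
E_11 = -7.19640 eV

The energy is 64 times more negative than hydrogen at the same n due to the stronger nuclear charge.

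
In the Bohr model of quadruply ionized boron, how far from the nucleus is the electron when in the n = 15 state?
2.38130 nm (or 23.81297 Å)

The Bohr radius formula is:
r_n = n² a₀ / Z

where a₀ = 0.05291772 nm is the Bohr radius.

For B⁴⁺ (Z = 5) at n = 15:
r_15 = 15² × 0.05291772 nm / 5
r_15 = 225 × 0.05291772 nm / 5
r_15 = 11.906487 nm / 5
r_15 = 2.38130 nm

The electron orbits at approximately 2.38130 nm from the nucleus.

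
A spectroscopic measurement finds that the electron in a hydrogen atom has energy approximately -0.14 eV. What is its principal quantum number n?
n = 10

The exact energy levels follow E_n = -13.6057 eV / n².

The measured value (-0.14 eV) is reported to only 2 significant figures, so we must test candidate n values and see which one matches to that precision.

Candidate energies:
  n = 8:  E = -13.6057/8² = -0.212589 eV
  n = 9:  E = -13.6057/9² = -0.167972 eV
  n = 10:  E = -13.6057/10² = -0.136057 eV  ← matches
  n = 11:  E = -13.6057/11² = -0.112444 eV
  n = 12:  E = -13.6057/12² = -0.094484 eV

Checking against the measurement of -0.14 eV (2 sig figs), only n = 10 agrees:
E_10 = -0.136057 eV, which rounds to -0.14 eV ✓

Therefore n = 10.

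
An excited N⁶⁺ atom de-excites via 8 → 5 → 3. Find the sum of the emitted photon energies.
63.66 eV

The energy levels of N⁶⁺ are E_n = -13.6057 × 7² / n² eV.

First transition (8 → 5):
ΔE₁ = |E_5 - E_8|
ΔE₁ = |-26.66717200 - (-10.41686406)| = 16.25031 eV

Second transition (5 → 3):
ΔE₂ = |E_3 - E_5|
ΔE₂ = |-74.07547778 - (-26.66717200)| = 47.40831 eV

Total energy released:
E_total = ΔE₁ + ΔE₂ = 16.25031 + 47.40831 = 63.66 eV

Note: This equals the direct transition 8 → 3: 63.66 eV ✓
Energy is conserved regardless of the path taken.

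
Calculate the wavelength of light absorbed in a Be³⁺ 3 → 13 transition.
54.14196 nm

First, find the transition energy using E_n = -13.6057 Z² / n² eV:
E_3 = -13.6057 × 4² / 3² = -24.1879111 eV
E_13 = -13.6057 × 4² / 13² = -1.2881136 eV

Photon energy: |ΔE| = |E_13 - E_3| = 22.8997975 eV

Convert to wavelength using E = hc/λ with hc = 1239.84 eV·nm:
λ = hc/E = 1239.84 eV·nm / 22.8997975 eV
λ = 54.14196 nm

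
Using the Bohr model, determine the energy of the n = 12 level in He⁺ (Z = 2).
-0.378 eV

For hydrogen-like ions, the energy levels scale with Z²:
E_n = -13.6057 Z² / n² eV

For He⁺ (Z = 2) at n = 12:
E_12 = -13.6057 × 2² / 12²
E_12 = -13.6057 × 4 / 144
E_12 = -54.4228 / 144
E_12 = -0.378 eV

The energy is 4 times more negative than hydrogen at the same n due to the stronger nuclear charge.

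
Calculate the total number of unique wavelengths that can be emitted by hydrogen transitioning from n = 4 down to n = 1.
6

The electron can occupy levels n = 1, 2, ..., 4 during de-excitation — that is m = 4 - 1 + 1 = 4 distinct levels.

The number of distinct spectral lines equals the number of ways to choose 2 of these m levels (each pair gives one possible emission transition):

Number of lines = m(m-1)/2 = 4×3/2 = 6

These correspond to all possible transitions between the 4 levels:
4 → 3, 4 → 2, 4 → 1, 3 → 2, 3 → 1, 2 → 1

Each transition produces a photon with a unique energy (and thus wavelength). This count does not depend on Z.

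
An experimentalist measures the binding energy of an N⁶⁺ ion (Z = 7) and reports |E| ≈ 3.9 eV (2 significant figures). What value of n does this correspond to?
n = 13

The exact energy levels follow E_n = -13.6057 Z² / n² eV with Z = 7.

The measured value (-3.9 eV) is reported to only 2 significant figures, so we must test candidate n values and see which one matches to that precision.

Candidate energies:
  n = 11:  E = -13.6057 × 7² / 11² = -5.509746 eV
  n = 12:  E = -13.6057 × 7² / 12² = -4.629717 eV
  n = 13:  E = -13.6057 × 7² / 13² = -3.944848 eV  ← matches
  n = 14:  E = -13.6057 × 7² / 14² = -3.401425 eV
  n = 15:  E = -13.6057 × 7² / 15² = -2.963019 eV

Checking against the measurement of -3.9 eV (2 sig figs), only n = 13 agrees:
E_13 = -3.944848 eV, which rounds to -3.9 eV ✓

Therefore n = 13.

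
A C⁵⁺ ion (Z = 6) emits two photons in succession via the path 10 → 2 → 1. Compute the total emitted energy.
484.91 eV

The energy levels of C⁵⁺ are E_n = -13.6057 × 6² / n² eV.

First transition (10 → 2):
ΔE₁ = |E_2 - E_10|
ΔE₁ = |-122.45130000 - (-4.89805200)| = 117.55325 eV

Second transition (2 → 1):
ΔE₂ = |E_1 - E_2|
ΔE₂ = |-489.80520000 - (-122.45130000)| = 367.35390 eV

Total energy released:
E_total = ΔE₁ + ΔE₂ = 117.55325 + 367.35390 = 484.91 eV

Note: This equals the direct transition 10 → 1: 484.91 eV ✓
Energy is conserved regardless of the path taken.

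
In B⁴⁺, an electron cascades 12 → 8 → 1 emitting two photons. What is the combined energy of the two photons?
337.78040 eV

The energy levels of B⁴⁺ are E_n = -13.6057 × 5² / n² eV.

First transition (12 → 8):
ΔE₁ = |E_8 - E_12|
ΔE₁ = |-5.31472656250 - (-2.36210069444)| = 2.95262587 eV

Second transition (8 → 1):
ΔE₂ = |E_1 - E_8|
ΔE₂ = |-340.14250000000 - (-5.31472656250)| = 334.82777344 eV

Total energy released:
E_total = ΔE₁ + ΔE₂ = 2.95262587 + 334.82777344 = 337.78040 eV

Note: This equals the direct transition 12 → 1: 337.78040 eV ✓
Energy is conserved regardless of the path taken.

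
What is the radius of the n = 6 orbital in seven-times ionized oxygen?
0.2381 nm (or 2.3813 Å)

The Bohr radius formula is:
r_n = n² a₀ / Z

where a₀ = 0.0529177 nm is the Bohr radius.

For O⁷⁺ (Z = 8) at n = 6:
r_6 = 6² × 0.0529177 nm / 8
r_6 = 36 × 0.0529177 nm / 8
r_6 = 1.90504 nm / 8
r_6 = 0.2381 nm

The electron orbits at approximately 0.2381 nm from the nucleus.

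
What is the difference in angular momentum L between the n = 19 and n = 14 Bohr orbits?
5.27286e-34 J·s (or 5ℏ)

In the Bohr model, L_n = nℏ where ℏ = 1.0545718e-34 J·s.

L_19 = 19ℏ = 2.0036864e-33 J·s
L_14 = 14ℏ = 1.4764005e-33 J·s

ΔL = L_19 - L_14 = (19 - 14)ℏ = 5ℏ
ΔL = 5 × 1.0545718e-34 J·s = 5.27286e-34 J·s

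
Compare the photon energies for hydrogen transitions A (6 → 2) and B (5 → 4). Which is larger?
6 → 2

Calculate the energy for each transition:

Transition 6 → 2:
ΔE₁ = |E_2 - E_6| = |-13.6057/2² - (-13.6057/6²)|
ΔE₁ = |-3.401425000 - (-0.377936111)| = 3.023489 eV

Transition 5 → 4:
ΔE₂ = |E_4 - E_5| = |-13.6057/4² - (-13.6057/5²)|
ΔE₂ = |-0.850356250 - (-0.544228000)| = 0.306128 eV

Since 3.023489 eV > 0.306128 eV, the transition 6 → 2 emits the more energetic photon.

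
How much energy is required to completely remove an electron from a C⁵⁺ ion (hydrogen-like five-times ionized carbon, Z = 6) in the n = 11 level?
4.04798 eV

The ionization energy is the energy needed to remove the electron completely (n → ∞).

For a hydrogen-like ion with Z = 6, E_n = -13.6057 Z² / n² eV.

At n = 11: E_11 = -13.6057 × 6² / 11² = -4.04797686 eV
At n = ∞: E_∞ = 0 eV

Ionization energy = E_∞ - E_11 = 0 - (-4.04797686) = 4.04797686 eV
Ionization energy ≈ 4.04798 eV

This is also called the binding energy of the electron in state n = 11.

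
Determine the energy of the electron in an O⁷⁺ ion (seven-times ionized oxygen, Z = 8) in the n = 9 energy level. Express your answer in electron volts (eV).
-10.750183 eV

The energy levels of a hydrogen-like atom are given by:
E_n = -13.6057 Z² / n² eV  (with Z = 8 for O⁷⁺)

For n = 9:
E_9 = -13.6057 × 8² / 9²
E_9 = -13.6057 × 64 / 81
E_9 = -10.750183 eV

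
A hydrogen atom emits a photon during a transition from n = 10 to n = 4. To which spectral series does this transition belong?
Brackett series

The spectral series in hydrogen are named based on the final (lower) energy level:
- Lyman series: n_final = 1 (ultraviolet)
- Balmer series: n_final = 2 (visible/near-UV)
- Paschen series: n_final = 3 (infrared)
- Brackett series: n_final = 4 (infrared)
- Pfund series: n_final = 5 (far infrared)

Since this transition ends at n = 4, it belongs to the Brackett series.

For reference, this 10 → 4 line has photon energy
ΔE = 13.6057 eV × (1/4² - 1/10²) = 0.71429925 eV,
corresponding to wavelength λ = hc/ΔE = 1239.84 eV·nm / 0.71429925 eV = 1735.74 nm in the infrared region.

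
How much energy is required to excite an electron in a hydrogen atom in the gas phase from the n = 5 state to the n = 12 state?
0.450 eV

The energy levels of a hydrogen-like atom are E_n = -13.6057 eV / n².

Energy at n = 5: E_5 = -13.6057 / 5² = -0.544228 eV
Energy at n = 12: E_12 = -13.6057 / 12² = -0.094484 eV

The excitation energy is the difference:
ΔE = E_12 - E_5
ΔE = -0.094484 - (-0.544228)
ΔE = 0.450 eV

Since this is positive, energy must be absorbed (photon absorption).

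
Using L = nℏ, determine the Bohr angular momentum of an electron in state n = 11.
1.16003e-33 J·s (or 11ℏ)

In the Bohr model, angular momentum is quantized:
L = nℏ

where ℏ = h/(2π) = 1.0545718e-34 J·s

For n = 11:
L = 11 × 1.0545718e-34 J·s
L = 1.16003e-33 J·s

This can also be written as L = 11ℏ.
The angular momentum is an integer multiple of the reduced Planck constant.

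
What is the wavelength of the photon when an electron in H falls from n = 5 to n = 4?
4050.07 nm

First, find the transition energy using E_n = -13.6057 / n² eV:
E_5 = -13.6057 / 5² = -0.54422800 eV
E_4 = -13.6057 / 4² = -0.85035625 eV

Photon energy: |ΔE| = |E_4 - E_5| = 0.30612825 eV

Convert to wavelength using E = hc/λ with hc = 1239.84 eV·nm:
λ = hc/E = 1239.84 eV·nm / 0.30612825 eV
λ = 4050.07 nm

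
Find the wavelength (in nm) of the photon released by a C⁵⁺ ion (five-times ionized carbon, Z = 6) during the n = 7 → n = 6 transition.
343.4769 nm

First, find the transition energy using E_n = -13.6057 Z² / n² eV:
E_7 = -13.6057 × 6² / 7² = -9.99602449 eV
E_6 = -13.6057 × 6² / 6² = -13.60570000 eV

Photon energy: |ΔE| = |E_6 - E_7| = 3.60967551 eV

Convert to wavelength using E = hc/λ with hc = 1239.84 eV·nm:
λ = hc/E = 1239.84 eV·nm / 3.60967551 eV
λ = 343.4769 nm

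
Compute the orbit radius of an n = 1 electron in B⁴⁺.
0.010584 nm (or 0.105835 Å)

The Bohr radius formula is:
r_n = n² a₀ / Z

where a₀ = 0.052917721 nm is the Bohr radius.

For B⁴⁺ (Z = 5) at n = 1:
r_1 = 1² × 0.052917721 nm / 5
r_1 = 1 × 0.052917721 nm / 5
r_1 = 0.0529177 nm / 5
r_1 = 0.010584 nm

The electron orbits at approximately 0.010584 nm from the nucleus.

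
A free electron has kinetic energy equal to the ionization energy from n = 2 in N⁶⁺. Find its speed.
7.657e+06 m/s (or 2.5541% of c)

The binding energy at n = 2 for N⁶⁺ is:
E_2 = -13.6057 × 7²/2² = -166.669825 eV
|E_2| = 166.669825 eV

Convert to Joules:
KE = 166.669825 eV × (1.602177 × 10⁻¹⁹ J/eV) = 2.67035e-17 J

Using KE = ½mv²:
v = √(2·KE/m_e)
v = √(2 × 2.67035e-17 J / 9.10938 × 10⁻³¹ kg)
v = 7.657e+06 m/s

This is approximately 2.5541% the speed of light.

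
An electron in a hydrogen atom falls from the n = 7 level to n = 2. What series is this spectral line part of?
Balmer series

The spectral series in hydrogen are named based on the final (lower) energy level:
- Lyman series: n_final = 1 (ultraviolet)
- Balmer series: n_final = 2 (visible/near-UV)
- Paschen series: n_final = 3 (infrared)
- Brackett series: n_final = 4 (infrared)
- Pfund series: n_final = 5 (far infrared)

Since this transition ends at n = 2, it belongs to the Balmer series.

For reference, this 7 → 2 line has photon energy
ΔE = 13.6057 eV × (1/2² - 1/7²) = 3.123758 eV,
corresponding to wavelength λ = hc/ΔE = 1239.84 eV·nm / 3.123758 eV = 396.91 nm in the visible/near-UV region.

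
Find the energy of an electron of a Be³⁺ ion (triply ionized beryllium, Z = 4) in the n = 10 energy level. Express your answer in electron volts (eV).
-2.17691 eV

The energy levels of a hydrogen-like atom are given by:
E_n = -13.6057 Z² / n² eV  (with Z = 4 for Be³⁺)

For n = 10:
E_10 = -13.6057 × 4² / 10²
E_10 = -13.6057 × 16 / 100
E_10 = -2.17691 eV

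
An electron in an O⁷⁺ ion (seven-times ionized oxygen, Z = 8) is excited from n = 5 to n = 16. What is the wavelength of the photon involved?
39.44871 nm

First, find the transition energy using E_n = -13.6057 Z² / n² eV:
E_5 = -13.6057 × 8² / 5² = -34.8305920 eV
E_16 = -13.6057 × 8² / 16² = -3.4014250 eV

Photon energy: |ΔE| = |E_16 - E_5| = 31.4291670 eV

Convert to wavelength using E = hc/λ with hc = 1239.84 eV·nm:
λ = hc/E = 1239.84 eV·nm / 31.4291670 eV
λ = 39.44871 nm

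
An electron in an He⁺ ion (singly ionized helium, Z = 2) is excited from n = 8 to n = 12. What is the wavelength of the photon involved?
2624.4436 nm

First, find the transition energy using E_n = -13.6057 Z² / n² eV:
E_8 = -13.6057 × 2² / 8² = -0.8503562500 eV
E_12 = -13.6057 × 2² / 12² = -0.3779361111 eV

Photon energy: |ΔE| = |E_12 - E_8| = 0.4724201389 eV

Convert to wavelength using E = hc/λ with hc = 1239.84 eV·nm:
λ = hc/E = 1239.84 eV·nm / 0.4724201389 eV
λ = 2624.4436 nm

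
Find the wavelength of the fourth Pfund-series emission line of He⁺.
823.79995 nm

The lines of a series are numbered from the longest wavelength (smallest ΔE) outward; the fourth line is the transition from n = n_f + 4 to n_f.
The Pfund series has all transitions ending at n_f = 5.

For He⁺ (Z = 2), the fourth line (δ-line) is the jump from n = 9 to n = 5:
E_9 = -13.6057 × 2² / 9² = -0.671886420 eV
E_5 = -13.6057 × 2² / 5² = -2.176912000 eV
ΔE = E_9 - E_5 = 1.505025580 eV

λ = hc/E = 1239.84 eV·nm / 1.505025580 eV
λ = 823.79995 nm

This is the δ-line of the Pfund series in He⁺.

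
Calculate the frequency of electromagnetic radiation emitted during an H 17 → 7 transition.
5.58e+13 Hz

First, find the transition energy:
E_17 = -13.6057 / 17² = -0.047079 eV
E_7 = -13.6057 / 7² = -0.277667 eV
|ΔE| = |E_7 - E_17| = 0.230588 eV

Convert to Joules: E = 0.230588 eV × (1.602177 × 10⁻¹⁹ J/eV) = 3.6944e-20 J

Using E = hf:
f = E/h = 3.6944e-20 J / (6.62607 × 10⁻³⁴ J·s)
f = 5.58e+13 Hz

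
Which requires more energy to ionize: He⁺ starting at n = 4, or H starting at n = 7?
He⁺ at n = 4 (E = -3.401425 eV)

Using E_n = -13.6057 Z² / n² eV:

He⁺ (Z = 2) at n = 4:
E = -13.6057 × 2² / 4² = -13.6057 × 4 / 16 = -3.401425000 eV

H (Z = 1) at n = 7:
E = -13.6057 × 1² / 7² = -13.6057 × 1 / 49 = -0.277667347 eV

Since -3.401425000 eV < -0.277667347 eV,
He⁺ at n = 4 is more tightly bound (requires more energy to ionize).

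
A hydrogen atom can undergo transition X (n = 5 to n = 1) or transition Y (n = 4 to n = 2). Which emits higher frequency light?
5 → 1

Calculate the energy for each transition:

Transition 5 → 1:
ΔE₁ = |E_1 - E_5| = |-13.6057/1² - (-13.6057/5²)|
ΔE₁ = |-13.605700000000 - (-0.544228000000)| = 13.061472000 eV

Transition 4 → 2:
ΔE₂ = |E_2 - E_4| = |-13.6057/2² - (-13.6057/4²)|
ΔE₂ = |-3.401425000000 - (-0.850356250000)| = 2.551068750 eV

Since 13.061472000 eV > 2.551068750 eV, the transition 5 → 1 emits the more energetic photon.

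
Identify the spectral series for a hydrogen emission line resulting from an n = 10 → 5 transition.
Pfund series

The spectral series in hydrogen are named based on the final (lower) energy level:
- Lyman series: n_final = 1 (ultraviolet)
- Balmer series: n_final = 2 (visible/near-UV)
- Paschen series: n_final = 3 (infrared)
- Brackett series: n_final = 4 (infrared)
- Pfund series: n_final = 5 (far infrared)

Since this transition ends at n = 5, it belongs to the Pfund series.

For reference, this 10 → 5 line has photon energy
ΔE = 13.6057 eV × (1/5² - 1/10²) = 0.40817100000 eV,
corresponding to wavelength λ = hc/ΔE = 1239.84 eV·nm / 0.40817100000 eV = 3037.55044 nm in the far infrared region.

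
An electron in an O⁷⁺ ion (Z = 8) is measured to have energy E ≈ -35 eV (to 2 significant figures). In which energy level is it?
n = 5

The exact energy levels follow E_n = -13.6057 Z² / n² eV with Z = 8.

The measured value (-35 eV) is reported to only 2 significant figures, so we must test candidate n values and see which one matches to that precision.

Candidate energies:
  n = 3:  E = -13.6057 × 8² / 3² = -96.75164 eV
  n = 4:  E = -13.6057 × 8² / 4² = -54.42280 eV
  n = 5:  E = -13.6057 × 8² / 5² = -34.83059 eV  ← matches
  n = 6:  E = -13.6057 × 8² / 6² = -24.18791 eV
  n = 7:  E = -13.6057 × 8² / 7² = -17.77071 eV

Checking against the measurement of -35 eV (2 sig figs), only n = 5 agrees:
E_5 = -34.83059 eV, which rounds to -35 eV ✓

Therefore n = 5.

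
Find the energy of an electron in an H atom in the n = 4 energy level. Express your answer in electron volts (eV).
-0.8504 eV

The energy levels of a hydrogen-like atom are given by:
E_n = -13.6057 eV / n²

For n = 4:
E_4 = -13.6057 eV / 4²
E_4 = -13.6057 eV / 16
E_4 = -0.8504 eV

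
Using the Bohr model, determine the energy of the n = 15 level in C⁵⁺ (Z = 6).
-2.176912 eV

For hydrogen-like ions, the energy levels scale with Z²:
E_n = -13.6057 Z² / n² eV

For C⁵⁺ (Z = 6) at n = 15:
E_15 = -13.6057 × 6² / 15²
E_15 = -13.6057 × 36 / 225
E_15 = -489.8052 / 225
E_15 = -2.176912 eV

The energy is 36 times more negative than hydrogen at the same n due to the stronger nuclear charge.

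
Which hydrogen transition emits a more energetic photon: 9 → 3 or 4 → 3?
9 → 3

Calculate the energy for each transition:

Transition 9 → 3:
ΔE₁ = |E_3 - E_9| = |-13.6057/3² - (-13.6057/9²)|
ΔE₁ = |-1.511744444 - (-0.167971605)| = 1.343773 eV

Transition 4 → 3:
ΔE₂ = |E_3 - E_4| = |-13.6057/3² - (-13.6057/4²)|
ΔE₂ = |-1.511744444 - (-0.850356250)| = 0.661388 eV

Since 1.343773 eV > 0.661388 eV, the transition 9 → 3 emits the more energetic photon.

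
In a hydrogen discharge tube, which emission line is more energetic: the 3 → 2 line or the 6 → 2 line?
6 → 2

Calculate the energy for each transition:

Transition 3 → 2:
ΔE₁ = |E_2 - E_3| = |-13.6057/2² - (-13.6057/3²)|
ΔE₁ = |-3.40142500 - (-1.51174444)| = 1.88968 eV

Transition 6 → 2:
ΔE₂ = |E_2 - E_6| = |-13.6057/2² - (-13.6057/6²)|
ΔE₂ = |-3.40142500 - (-0.37793611)| = 3.02349 eV

Since 3.02349 eV > 1.88968 eV, the transition 6 → 2 emits the more energetic photon.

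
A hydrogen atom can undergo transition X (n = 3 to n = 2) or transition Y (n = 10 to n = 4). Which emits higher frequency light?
3 → 2

Calculate the energy for each transition:

Transition 3 → 2:
ΔE₁ = |E_2 - E_3| = |-13.6057/2² - (-13.6057/3²)|
ΔE₁ = |-3.4014250000 - (-1.5117444444)| = 1.8896806 eV

Transition 10 → 4:
ΔE₂ = |E_4 - E_10| = |-13.6057/4² - (-13.6057/10²)|
ΔE₂ = |-0.8503562500 - (-0.1360570000)| = 0.7142993 eV

Since 1.8896806 eV > 0.7142993 eV, the transition 3 → 2 emits the more energetic photon.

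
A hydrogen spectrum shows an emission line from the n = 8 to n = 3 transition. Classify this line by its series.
Paschen series

The spectral series in hydrogen are named based on the final (lower) energy level:
- Lyman series: n_final = 1 (ultraviolet)
- Balmer series: n_final = 2 (visible/near-UV)
- Paschen series: n_final = 3 (infrared)
- Brackett series: n_final = 4 (infrared)
- Pfund series: n_final = 5 (far infrared)

Since this transition ends at n = 3, it belongs to the Paschen series.

For reference, this 8 → 3 line has photon energy
ΔE = 13.6057 eV × (1/3² - 1/8²) = 1.299155 eV,
corresponding to wavelength λ = hc/ΔE = 1239.84 eV·nm / 1.299155 eV = 954.34 nm in the infrared region.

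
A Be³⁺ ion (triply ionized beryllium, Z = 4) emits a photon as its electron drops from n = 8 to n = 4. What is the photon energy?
10.204 eV

The energy levels are E_n = -13.6057 Z² eV / n².

Energy at n = 8: E_8 = -13.6057 × 4² / 8² = -3.401425 eV
Energy at n = 4: E_4 = -13.6057 × 4² / 4² = -13.605700 eV

For emission (electron falling to lower state), the photon energy is:
E_photon = E_8 - E_4 = |-3.401425 - (-13.605700)|
E_photon = 10.204 eV

This energy is carried away by the emitted photon.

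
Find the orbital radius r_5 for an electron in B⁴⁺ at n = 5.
0.2646 nm (or 2.6459 Å)

The Bohr radius formula is:
r_n = n² a₀ / Z

where a₀ = 0.0529177 nm is the Bohr radius.

For B⁴⁺ (Z = 5) at n = 5:
r_5 = 5² × 0.0529177 nm / 5
r_5 = 25 × 0.0529177 nm / 5
r_5 = 1.32294 nm / 5
r_5 = 0.2646 nm

The electron orbits at approximately 0.2646 nm from the nucleus.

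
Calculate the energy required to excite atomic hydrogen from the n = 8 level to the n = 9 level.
0.044617 eV

The energy levels of a hydrogen-like atom are E_n = -13.6057 eV / n².

Energy at n = 8: E_8 = -13.6057 / 8² = -0.212589063 eV
Energy at n = 9: E_9 = -13.6057 / 9² = -0.167971605 eV

The excitation energy is the difference:
ΔE = E_9 - E_8
ΔE = -0.167971605 - (-0.212589063)
ΔE = 0.044617 eV

Since this is positive, energy must be absorbed (photon absorption).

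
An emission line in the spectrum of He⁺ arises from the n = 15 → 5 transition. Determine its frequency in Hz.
4.679e+14 Hz

First, find the transition energy:
E_15 = -13.6057 × 2² / 15² = -0.24187911 eV
E_5 = -13.6057 × 2² / 5² = -2.17691200 eV
|ΔE| = |E_5 - E_15| = 1.93503289 eV

Convert to Joules: E = 1.93503289 eV × (1.602177 × 10⁻¹⁹ J/eV) = 3.10027e-19 J

Using E = hf:
f = E/h = 3.10027e-19 J / (6.62607 × 10⁻³⁴ J·s)
f = 4.679e+14 Hz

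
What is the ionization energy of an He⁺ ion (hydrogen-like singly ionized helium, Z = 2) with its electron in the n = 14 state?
0.28 eV

The ionization energy is the energy needed to remove the electron completely (n → ∞).

For a hydrogen-like ion with Z = 2, E_n = -13.6057 Z² / n² eV.

At n = 14: E_14 = -13.6057 × 2² / 14² = -0.27767 eV
At n = ∞: E_∞ = 0 eV

Ionization energy = E_∞ - E_14 = 0 - (-0.27767) = 0.27767 eV
Ionization energy ≈ 0.28 eV

This is also called the binding energy of the electron in state n = 14.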